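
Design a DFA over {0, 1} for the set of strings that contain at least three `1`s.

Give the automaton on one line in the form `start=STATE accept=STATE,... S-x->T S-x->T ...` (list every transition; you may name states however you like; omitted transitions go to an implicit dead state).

Count `1`s, saturating at 4: states q0 through q3 mean 0 through 3 `1`s seen; q4 means more than 3. Each `1` increments (capped at q4); other symbols loop. Accept from {q3, q4}.
With 5 states:
        0   1  
>  q0   q0  q1 
   q1   q1  q2 
   q2   q2  q3 
 * q3   q3  q4 
 * q4   q4  q4 
(> = start, * = accepting)

start=q0 accept=q3,q4 q0-0->q0 q0-1->q1 q1-0->q1 q1-1->q2 q2-0->q2 q2-1->q3 q3-0->q3 q3-1->q4 q4-0->q4 q4-1->q4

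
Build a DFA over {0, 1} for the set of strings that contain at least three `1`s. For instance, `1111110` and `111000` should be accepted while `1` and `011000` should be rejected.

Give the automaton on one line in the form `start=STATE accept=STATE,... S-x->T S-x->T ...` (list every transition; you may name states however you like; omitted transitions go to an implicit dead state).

start=q0 accept=q3,q4 q0-0->q0 q0-1->q1 q1-0->q1 q1-1->q2 q2-0->q2 q2-1->q3 q3-0->q3 q3-1->q4 q4-0->q4 q4-1->q4

Count `1`s, saturating at 4: states q0 through q3 mean 0 through 3 `1`s seen; q4 means more than 3. Each `1` increments (capped at q4); other symbols loop. Accept from {q3, q4}.
A 5-state machine:
        0   1  
>  q0   q0  q1 
   q1   q1  q2 
   q2   q2  q3 
 * q3   q3  q4 
 * q4   q4  q4 
(> = start, * = accepting)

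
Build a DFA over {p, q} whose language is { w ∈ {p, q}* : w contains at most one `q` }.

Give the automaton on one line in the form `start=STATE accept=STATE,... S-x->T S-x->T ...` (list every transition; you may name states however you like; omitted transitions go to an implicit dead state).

start=A accept=A,B A-p->A A-q->B B-p->B B-q->C C-p->C C-q->C

Count `q`s, saturating at 2: state A means no `q` yet, B means one `q` seen, C means more than one. Each `q` increments (capped at C); other symbols loop. Accept from {A, B}.
3 states suffice.
       p  q 
>* A   A  B 
 * B   B  C 
   C   C  C 
(> = start, * = accepting)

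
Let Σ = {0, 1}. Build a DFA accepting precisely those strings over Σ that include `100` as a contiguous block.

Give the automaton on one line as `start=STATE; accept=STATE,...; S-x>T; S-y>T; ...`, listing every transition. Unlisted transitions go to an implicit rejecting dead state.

Track how much of `100` has been matched so far: state q0 is no progress, q3 is the absorbing accept state reached once `100` has occurred. Intermediate states record partial matches; on a mismatch, fall back to the longest reusable overlap.
        0   1  
>  q0   q0  q1 
   q1   q2  q1 
   q2   q3  q1 
 * q3   q3  q3 
(> = start, * = accepting)

start=q0; accept=q3; q0-0>q0; q0-1>q1; q1-0>q2; q1-1>q1; q2-0>q3; q2-1>q1; q3-0>q3; q3-1>q3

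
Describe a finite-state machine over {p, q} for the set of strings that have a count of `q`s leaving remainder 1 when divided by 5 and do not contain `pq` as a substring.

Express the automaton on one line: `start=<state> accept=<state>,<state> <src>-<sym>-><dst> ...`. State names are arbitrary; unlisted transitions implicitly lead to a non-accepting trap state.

Run two small machines in parallel and take their product. The first has 5 states tracking the count of `q`s modulo 5; the second has 3 states tracking partial matches of the forbidden pattern `pq`. A product state is a pair (one from each), accepting exactly when both do. Minimizing collapses redundant product states.
With 7 states:
        p   q  
>  S0   S1  S2 
   S1   S1  S1 
 * S2   S3  S4 
 * S3   S3  S1 
   S4   S1  S5 
   S5   S1  S6 
   S6   S1  S0 
(> = start, * = accepting)

start=S0 accept=S2,S3 S0-p->S1 S0-q->S2 S1-p->S1 S1-q->S1 S2-p->S3 S2-q->S4 S3-p->S3 S3-q->S1 S4-p->S1 S4-q->S5 S5-p->S1 S5-q->S6 S6-p->S1 S6-q->S0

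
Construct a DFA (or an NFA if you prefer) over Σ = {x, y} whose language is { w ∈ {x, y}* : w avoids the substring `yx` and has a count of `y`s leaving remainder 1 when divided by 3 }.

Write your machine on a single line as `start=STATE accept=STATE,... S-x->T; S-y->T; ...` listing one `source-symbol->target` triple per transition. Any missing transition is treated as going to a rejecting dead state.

start=q0; accept=q1; q0-x->q0; q0-y->q1; q1-x->q2; q1-y->q3; q2-x->q2; q2-y->q4; q3-x->q4; q3-y->q5; q4-x->q4; q4-y->q6; q5-x->q6; q5-y->q1; q6-x->q6; q6-y->q2

Run two small machines in parallel and take their product. The first has 3 states tracking partial matches of the forbidden pattern `yx`; the second has 3 states tracking the count of `y`s modulo 3. A product state is a pair (one from each), accepting exactly when both do.
A 7-state machine:
        x   y  
>  q0   q0  q1 
 * q1   q2  q3 
   q2   q2  q4 
   q3   q4  q5 
   q4   q4  q6 
   q5   q6  q1 
   q6   q6  q2 
(> = start, * = accepting)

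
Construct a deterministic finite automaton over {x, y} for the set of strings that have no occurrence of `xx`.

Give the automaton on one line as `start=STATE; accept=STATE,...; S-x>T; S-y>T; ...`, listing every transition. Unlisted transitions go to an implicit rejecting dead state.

Track partial matches of the forbidden pattern `xx`. State C is a dead state reached once `xx` has occurred; every other state accepts. A means no part of `xx` is currently matched.
       x  y 
>* A   B  A 
 * B   C  A 
   C   C  C 
(> = start, * = accepting)

start=A; accept=A,B; A-x>B; A-y>A; B-x>C; B-y>A; C-x>C; C-y>C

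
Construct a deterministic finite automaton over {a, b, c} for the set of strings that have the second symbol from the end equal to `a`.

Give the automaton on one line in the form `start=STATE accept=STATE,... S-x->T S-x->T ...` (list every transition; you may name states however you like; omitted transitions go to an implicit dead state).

start=S0 accept=S4,S5,S6 S0-a->S1 S0-b->S2 S0-c->S3 S1-a->S4 S1-b->S5 S1-c->S6 S2-a->S7 S2-b->S8 S2-c->S9 S3-a->S10 S3-b->S11 S3-c->S12 S4-a->S4 S4-b->S5 S4-c->S6 S5-a->S7 S5-b->S8 S5-c->S9 S6-a->S10 S6-b->S11 S6-c->S12 S7-a->S4 S7-b->S5 S7-c->S6 S8-a->S7 S8-b->S8 S8-c->S9 S9-a->S10 S9-b->S11 S9-c->S12 S10-a->S4 S10-b->S5 S10-c->S6 S11-a->S7 S11-b->S8 S11-c->S9 S12-a->S10 S12-b->S11 S12-c->S12

Because acceptance depends on a position counted from the end, the machine has to buffer the most recent 2 symbols. Make each state the string of the last up-to-2 symbols read; on input `x` shift the window left and append `x`. Accept when the buffered window has length 2 and begins with `a`.
13 states suffice.
          a    b    c  
>  S0     S1   S2   S3 
   S1     S4   S5   S6 
   S2     S7   S8   S9 
   S3    S10  S11  S12 
 * S4     S4   S5   S6 
 * S5     S7   S8   S9 
 * S6    S10  S11  S12 
   S7     S4   S5   S6 
   S8     S7   S8   S9 
   S9    S10  S11  S12 
   S10    S4   S5   S6 
   S11    S7   S8   S9 
   S12   S10  S11  S12 
(> = start, * = accepting)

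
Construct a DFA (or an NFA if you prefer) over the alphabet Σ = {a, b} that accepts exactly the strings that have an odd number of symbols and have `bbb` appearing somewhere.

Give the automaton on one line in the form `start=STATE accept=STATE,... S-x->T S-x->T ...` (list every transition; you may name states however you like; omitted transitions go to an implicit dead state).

Run two small machines in parallel and take their product. The first has 2 states tracking the input length modulo 2; the second has 4 states tracking whether and how much of `bbb` has been seen. A product state is a pair (one from each), accepting exactly when both do.
8 states suffice.
        a   b  
>  q0   q1  q2 
   q1   q0  q3 
   q2   q0  q4 
   q3   q1  q5 
   q4   q1  q6 
   q5   q0  q7 
 * q6   q7  q7 
   q7   q6  q6 
(> = start, * = accepting)

start=q0 accept=q6 q0-a->q1 q0-b->q2 q1-a->q0 q1-b->q3 q2-a->q0 q2-b->q4 q3-a->q1 q3-b->q5 q4-a->q1 q4-b->q6 q5-a->q0 q5-b->q7 q6-a->q7 q6-b->q7 q7-a->q6 q7-b->q6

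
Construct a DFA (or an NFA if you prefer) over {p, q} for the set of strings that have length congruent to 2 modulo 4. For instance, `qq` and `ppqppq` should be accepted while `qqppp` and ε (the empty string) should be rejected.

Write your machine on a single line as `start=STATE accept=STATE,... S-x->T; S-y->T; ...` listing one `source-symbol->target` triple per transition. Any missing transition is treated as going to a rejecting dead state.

Count input length modulo 4: every symbol advances one step around the cycle S0 → S1 → S2 → S3 → S0. Accept at S2.
4 states suffice.
        p   q  
>  S0   S1  S1 
   S1   S2  S2 
 * S2   S3  S3 
   S3   S0  S0 
(> = start, * = accepting)

start=S0; accept=S2; S0-p->S1; S0-q->S1; S1-p->S2; S1-q->S2; S2-p->S3; S2-q->S3; S3-p->S0; S3-q->S0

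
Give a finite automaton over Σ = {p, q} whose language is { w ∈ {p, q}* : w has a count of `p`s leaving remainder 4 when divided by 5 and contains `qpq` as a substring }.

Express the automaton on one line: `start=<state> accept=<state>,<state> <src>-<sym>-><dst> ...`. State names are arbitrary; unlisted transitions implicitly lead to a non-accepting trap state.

start=S0 accept=S18 S0-p->S1 S0-q->S2 S1-p->S3 S1-q->S4 S2-p->S5 S2-q->S2 S3-p->S6 S3-q->S7 S4-p->S8 S4-q->S4 S5-p->S3 S5-q->S9 S6-p->S10 S6-q->S11 S7-p->S12 S7-q->S7 S8-p->S6 S8-q->S13 S9-p->S13 S9-q->S9 S10-p->S0 S10-q->S14 S11-p->S15 S11-q->S11 S12-p->S10 S12-q->S16 S13-p->S16 S13-q->S13 S14-p->S17 S14-q->S14 S15-p->S0 S15-q->S18 S16-p->S18 S16-q->S16 S17-p->S1 S17-q->S19 S18-p->S19 S18-q->S18 S19-p->S9 S19-q->S19

Run two small machines in parallel and take their product. The first has 5 states tracking the count of `p`s modulo 5; the second has 4 states tracking whether and how much of `qpq` has been seen. A product state is a pair (one from each), accepting exactly when both do.
          p    q  
>  S0     S1   S2 
   S1     S3   S4 
   S2     S5   S2 
   S3     S6   S7 
   S4     S8   S4 
   S5     S3   S9 
   S6    S10  S11 
   S7    S12   S7 
   S8     S6  S13 
   S9    S13   S9 
   S10    S0  S14 
   S11   S15  S11 
   S12   S10  S16 
   S13   S16  S13 
   S14   S17  S14 
   S15    S0  S18 
   S16   S18  S16 
   S17    S1  S19 
 * S18   S19  S18 
   S19    S9  S19 
(> = start, * = accepting)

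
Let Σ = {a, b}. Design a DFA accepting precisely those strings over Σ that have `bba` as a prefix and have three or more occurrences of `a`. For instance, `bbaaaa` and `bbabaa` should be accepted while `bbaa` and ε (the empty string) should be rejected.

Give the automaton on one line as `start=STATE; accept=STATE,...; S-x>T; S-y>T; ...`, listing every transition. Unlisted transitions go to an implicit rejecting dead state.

start=s0; accept=s6; s0-a>s1; s0-b>s2; s1-a>s1; s1-b>s1; s2-a>s1; s2-b>s3; s3-a>s4; s3-b>s1; s4-a>s5; s4-b>s4; s5-a>s6; s5-b>s5; s6-a>s6; s6-b>s6

Handle the two conditions separately and then intersect. One (5 states) tracks whether the input so far still matches the prefix `bba`; the other (5 states) tracks the count of `a`s, saturating at 4. Each combined state is a pair, one component from each; accept when both components accept. After merging equivalent states the machine shrinks.
7 states suffice.
        a   b  
>  s0   s1  s2 
   s1   s1  s1 
   s2   s1  s3 
   s3   s4  s1 
   s4   s5  s4 
   s5   s6  s5 
 * s6   s6  s6 
(> = start, * = accepting)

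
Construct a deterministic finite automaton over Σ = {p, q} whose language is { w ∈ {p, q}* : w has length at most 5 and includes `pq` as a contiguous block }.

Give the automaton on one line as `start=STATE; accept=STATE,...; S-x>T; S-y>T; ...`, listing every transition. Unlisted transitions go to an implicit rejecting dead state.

start=A; accept=E,H,K,N; A-p>B; A-q>C; B-p>D; B-q>E; C-p>D; C-q>F; D-p>G; D-q>H; E-p>H; E-q>H; F-p>G; F-q>I; G-p>J; G-q>K; H-p>K; H-q>K; I-p>J; I-q>L; J-p>M; J-q>N; K-p>N; K-q>N; L-p>M; L-q>O; M-p>P; M-q>Q; N-p>Q; N-q>Q; O-p>P; O-q>R; P-p>P; P-q>Q; Q-p>Q; Q-q>Q; R-p>P; R-q>R

Handle the two conditions separately and then intersect. One (7 states) tracks the input length, saturating at 6; the other (3 states) tracks whether and how much of `pq` has been seen. Each combined state is a pair, one component from each; accept when both components accept.
With 18 states:
       p  q 
>  A   B  C 
   B   D  E 
   C   D  F 
   D   G  H 
 * E   H  H 
   F   G  I 
   G   J  K 
 * H   K  K 
   I   J  L 
   J   M  N 
 * K   N  N 
   L   M  O 
   M   P  Q 
 * N   Q  Q 
   O   P  R 
   P   P  Q 
   Q   Q  Q 
   R   P  R 
(> = start, * = accepting)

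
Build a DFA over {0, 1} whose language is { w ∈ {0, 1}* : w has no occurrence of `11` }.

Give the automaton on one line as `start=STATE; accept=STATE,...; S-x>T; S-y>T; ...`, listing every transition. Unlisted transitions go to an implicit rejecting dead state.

start=q0; accept=q0,q1; q0-0>q0; q0-1>q1; q1-0>q0; q1-1>q2; q2-0>q2; q2-1>q2

This is the complement of 'contains `11`'. Use the same substring-matching states — q0 through q2 holding how much of `11` has just been matched — but flip the accepting set: everything except the trap q2 accepts.
        0   1  
>* q0   q0  q1 
 * q1   q0  q2 
   q2   q2  q2 
(> = start, * = accepting)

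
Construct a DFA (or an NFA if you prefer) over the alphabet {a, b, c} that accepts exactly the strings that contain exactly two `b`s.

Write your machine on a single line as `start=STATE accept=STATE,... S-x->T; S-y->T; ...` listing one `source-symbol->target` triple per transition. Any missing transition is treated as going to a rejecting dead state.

start=s0; accept=s2; s0-a->s0; s0-b->s1; s0-c->s0; s1-a->s1; s1-b->s2; s1-c->s1; s2-a->s2; s2-b->s3; s2-c->s2; s3-a->s3; s3-b->s3; s3-c->s3

Only the number of `b`s matters, and only up to 3. Make a chain s0 → s1 → s2 → s3 advanced by each `b` (with s3 absorbing); every other symbol self-loops. The accepting set is {s2}.
        a   b   c  
>  s0   s0  s1  s0 
   s1   s1  s2  s1 
 * s2   s2  s3  s2 
   s3   s3  s3  s3 
(> = start, * = accepting)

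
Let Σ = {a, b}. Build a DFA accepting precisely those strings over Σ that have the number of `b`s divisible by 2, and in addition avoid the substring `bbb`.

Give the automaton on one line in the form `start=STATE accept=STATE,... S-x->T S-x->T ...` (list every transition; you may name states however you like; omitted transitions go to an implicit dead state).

start=q0 accept=q0,q3,q4 q0-a->q0 q0-b->q1 q1-a->q2 q1-b->q3 q2-a->q2 q2-b->q4 q3-a->q0 q3-b->q5 q4-a->q0 q4-b->q6 q5-a->q5 q5-b->q7 q6-a->q2 q6-b->q7 q7-a->q7 q7-b->q5

Run two small machines in parallel and take their product. One (2 states) tracks the count of `b`s modulo 2; the other (4 states) tracks partial matches of the forbidden pattern `bbb`. Each combined state is a pair, one component from each; accept when both components accept.
With 8 states:
        a   b  
>* q0   q0  q1 
   q1   q2  q3 
   q2   q2  q4 
 * q3   q0  q5 
 * q4   q0  q6 
   q5   q5  q7 
   q6   q2  q7 
   q7   q7  q5 
(> = start, * = accepting)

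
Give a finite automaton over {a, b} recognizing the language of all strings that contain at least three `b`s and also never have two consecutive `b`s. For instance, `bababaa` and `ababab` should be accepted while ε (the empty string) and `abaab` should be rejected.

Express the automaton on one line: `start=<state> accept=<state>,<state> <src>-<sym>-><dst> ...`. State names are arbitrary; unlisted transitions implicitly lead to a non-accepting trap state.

start=q0 accept=q6,q7 q0-a->q0 q0-b->q1 q1-a->q2 q1-b->q3 q2-a->q2 q2-b->q4 q3-a->q3 q3-b->q3 q4-a->q5 q4-b->q3 q5-a->q5 q5-b->q6 q6-a->q7 q6-b->q3 q7-a->q7 q7-b->q6

Run two small machines in parallel and take their product. The first has 5 states tracking the count of `b`s, saturating at 4; the second has 3 states tracking partial matches of the forbidden pattern `bb`. A product state is a pair (one from each), accepting exactly when both do. After merging equivalent states the machine shrinks.
8 states suffice.
        a   b  
>  q0   q0  q1 
   q1   q2  q3 
   q2   q2  q4 
   q3   q3  q3 
   q4   q5  q3 
   q5   q5  q6 
 * q6   q7  q3 
 * q7   q7  q6 
(> = start, * = accepting)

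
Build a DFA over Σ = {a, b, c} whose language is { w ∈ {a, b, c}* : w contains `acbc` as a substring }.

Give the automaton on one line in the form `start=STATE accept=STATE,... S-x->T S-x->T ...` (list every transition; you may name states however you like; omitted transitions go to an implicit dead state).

Track how much of `acbc` has been matched so far: state q0 is no progress, q4 is the absorbing accept state reached once `acbc` has occurred. Intermediate states record partial matches; on a mismatch, fall back to the longest reusable overlap.
5 states suffice.
        a   b   c  
>  q0   q1  q0  q0 
   q1   q1  q0  q2 
   q2   q1  q3  q0 
   q3   q1  q0  q4 
 * q4   q4  q4  q4 
(> = start, * = accepting)

start=q0 accept=q4 q0-a->q1 q0-b->q0 q0-c->q0 q1-a->q1 q1-b->q0 q1-c->q2 q2-a->q1 q2-b->q3 q2-c->q0 q3-a->q1 q3-b->q0 q3-c->q4 q4-a->q4 q4-b->q4 q4-c->q4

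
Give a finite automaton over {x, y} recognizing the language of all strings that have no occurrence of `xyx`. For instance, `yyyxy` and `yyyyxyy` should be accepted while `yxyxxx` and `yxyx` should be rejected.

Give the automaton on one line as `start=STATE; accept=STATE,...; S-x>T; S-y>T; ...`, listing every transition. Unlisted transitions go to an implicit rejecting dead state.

This is the complement of 'contains `xyx`'. Use the same substring-matching states — s0 through s3 holding how much of `xyx` has just been matched — but flip the accepting set: everything except the trap s3 accepts.
        x   y  
>* s0   s1  s0 
 * s1   s1  s2 
 * s2   s3  s0 
   s3   s3  s3 
(> = start, * = accepting)

start=s0; accept=s0,s1,s2; s0-x>s1; s0-y>s0; s1-x>s1; s1-y>s2; s2-x>s3; s2-y>s0; s3-x>s3; s3-y>s3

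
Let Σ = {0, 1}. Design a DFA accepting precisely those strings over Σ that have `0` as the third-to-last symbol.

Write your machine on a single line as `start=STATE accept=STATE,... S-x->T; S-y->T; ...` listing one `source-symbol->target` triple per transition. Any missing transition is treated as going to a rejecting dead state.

start=s0; accept=s7,s8,s9,s10; s0-0->s1; s0-1->s2; s1-0->s3; s1-1->s4; s2-0->s5; s2-1->s6; s3-0->s7; s3-1->s8; s4-0->s9; s4-1->s10; s5-0->s11; s5-1->s12; s6-0->s13; s6-1->s14; s7-0->s7; s7-1->s8; s8-0->s9; s8-1->s10; s9-0->s11; s9-1->s12; s10-0->s13; s10-1->s14; s11-0->s7; s11-1->s8; s12-0->s9; s12-1->s10; s13-0->s11; s13-1->s12; s14-0->s13; s14-1->s14

A DFA must remember the last 3 symbols (since which symbol is third-to-last isn't known until the input ends). Use one state per possible window of the last ≤3 symbols; accept from those whose window starts with `0`.
          0    1  
>  s0     s1   s2 
   s1     s3   s4 
   s2     s5   s6 
   s3     s7   s8 
   s4     s9  s10 
   s5    s11  s12 
   s6    s13  s14 
 * s7     s7   s8 
 * s8     s9  s10 
 * s9    s11  s12 
 * s10   s13  s14 
   s11    s7   s8 
   s12    s9  s10 
   s13   s11  s12 
   s14   s13  s14 
(> = start, * = accepting)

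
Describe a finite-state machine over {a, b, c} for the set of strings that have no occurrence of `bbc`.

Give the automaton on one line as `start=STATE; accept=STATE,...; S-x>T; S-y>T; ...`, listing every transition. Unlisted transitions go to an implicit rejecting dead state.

start=S0; accept=S0,S1,S2; S0-a>S0; S0-b>S1; S0-c>S0; S1-a>S0; S1-b>S2; S1-c>S0; S2-a>S0; S2-b>S2; S2-c>S3; S3-a>S3; S3-b>S3; S3-c>S3

This is the complement of 'contains `bbc`'. Use the same substring-matching states — S0 through S3 holding how much of `bbc` has just been matched — but flip the accepting set: everything except the trap S3 accepts.
        a   b   c  
>* S0   S0  S1  S0 
 * S1   S0  S2  S0 
 * S2   S0  S2  S3 
   S3   S3  S3  S3 
(> = start, * = accepting)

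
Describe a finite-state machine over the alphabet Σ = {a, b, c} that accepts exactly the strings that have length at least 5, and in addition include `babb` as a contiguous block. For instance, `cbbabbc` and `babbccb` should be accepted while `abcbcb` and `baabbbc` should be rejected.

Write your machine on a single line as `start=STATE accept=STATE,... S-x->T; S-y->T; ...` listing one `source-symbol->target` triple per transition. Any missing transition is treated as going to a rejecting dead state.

Build one automaton per condition and run them in lockstep. The first has 7 states tracking the input length, saturating at 6; the second has 5 states tracking whether and how much of `babb` has been seen. A product state is a pair (one from each), accepting exactly when both do. Equivalent product states are then merged.
A 10-state machine:
        a   b   c  
>  s0   s1  s2  s1 
   s1   s1  s3  s1 
   s2   s4  s3  s1 
   s3   s5  s3  s1 
   s4   s1  s6  s1 
   s5   s1  s7  s1 
   s6   s5  s8  s1 
   s7   s5  s9  s1 
   s8   s9  s9  s9 
 * s9   s9  s9  s9 
(> = start, * = accepting)

start=s0; accept=s9; s0-a->s1; s0-b->s2; s0-c->s1; s1-a->s1; s1-b->s3; s1-c->s1; s2-a->s4; s2-b->s3; s2-c->s1; s3-a->s5; s3-b->s3; s3-c->s1; s4-a->s1; s4-b->s6; s4-c->s1; s5-a->s1; s5-b->s7; s5-c->s1; s6-a->s5; s6-b->s8; s6-c->s1; s7-a->s5; s7-b->s9; s7-c->s1; s8-a->s9; s8-b->s9; s8-c->s9; s9-a->s9; s9-b->s9; s9-c->s9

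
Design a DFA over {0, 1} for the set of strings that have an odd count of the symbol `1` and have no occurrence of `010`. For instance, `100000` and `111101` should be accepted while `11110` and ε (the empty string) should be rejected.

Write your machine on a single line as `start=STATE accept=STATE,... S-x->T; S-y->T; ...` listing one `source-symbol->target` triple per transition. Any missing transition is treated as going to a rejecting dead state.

start=q0; accept=q2,q3,q4; q0-0->q1; q0-1->q2; q1-0->q1; q1-1->q3; q2-0->q4; q2-1->q0; q3-0->q5; q3-1->q0; q4-0->q4; q4-1->q6; q5-0->q5; q5-1->q7; q6-0->q7; q6-1->q2; q7-0->q7; q7-1->q5

Run two small machines in parallel and take their product. One (2 states) tracks the count of `1`s modulo 2; the other (4 states) tracks partial matches of the forbidden pattern `010`. Each combined state is a pair, one component from each; accept when both components accept.
8 states suffice.
        0   1  
>  q0   q1  q2 
   q1   q1  q3 
 * q2   q4  q0 
 * q3   q5  q0 
 * q4   q4  q6 
   q5   q5  q7 
   q6   q7  q2 
   q7   q7  q5 
(> = start, * = accepting)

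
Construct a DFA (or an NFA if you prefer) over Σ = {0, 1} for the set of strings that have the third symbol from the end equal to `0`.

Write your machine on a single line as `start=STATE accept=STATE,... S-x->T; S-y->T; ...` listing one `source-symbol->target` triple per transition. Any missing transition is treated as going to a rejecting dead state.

start=s0; accept=s7,s8,s9,s10; s0-0->s1; s0-1->s2; s1-0->s3; s1-1->s4; s2-0->s5; s2-1->s6; s3-0->s7; s3-1->s8; s4-0->s9; s4-1->s10; s5-0->s11; s5-1->s12; s6-0->s13; s6-1->s14; s7-0->s7; s7-1->s8; s8-0->s9; s8-1->s10; s9-0->s11; s9-1->s12; s10-0->s13; s10-1->s14; s11-0->s7; s11-1->s8; s12-0->s9; s12-1->s10; s13-0->s11; s13-1->s12; s14-0->s13; s14-1->s14

Because acceptance depends on a position counted from the end, the machine has to buffer the most recent 3 symbols. Make each state the string of the last up-to-3 symbols read; on input `x` shift the window left and append `x`. Accept when the buffered window has length 3 and begins with `0`.
A 15-state machine:
          0    1  
>  s0     s1   s2 
   s1     s3   s4 
   s2     s5   s6 
   s3     s7   s8 
   s4     s9  s10 
   s5    s11  s12 
   s6    s13  s14 
 * s7     s7   s8 
 * s8     s9  s10 
 * s9    s11  s12 
 * s10   s13  s14 
   s11    s7   s8 
   s12    s9  s10 
   s13   s11  s12 
   s14   s13  s14 
(> = start, * = accepting)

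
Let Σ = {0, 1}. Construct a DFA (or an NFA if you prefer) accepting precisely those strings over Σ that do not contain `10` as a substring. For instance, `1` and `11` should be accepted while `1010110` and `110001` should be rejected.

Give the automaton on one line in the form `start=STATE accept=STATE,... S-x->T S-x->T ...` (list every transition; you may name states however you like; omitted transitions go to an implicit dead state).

start=s0 accept=s0,s1 s0-0->s0 s0-1->s1 s1-0->s2 s1-1->s1 s2-0->s2 s2-1->s2

Track partial matches of the forbidden pattern `10`. State s2 is a dead state reached once `10` has occurred; every other state accepts. s0 means no part of `10` is currently matched.
A 3-state machine:
        0   1  
>* s0   s0  s1 
 * s1   s2  s1 
   s2   s2  s2 
(> = start, * = accepting)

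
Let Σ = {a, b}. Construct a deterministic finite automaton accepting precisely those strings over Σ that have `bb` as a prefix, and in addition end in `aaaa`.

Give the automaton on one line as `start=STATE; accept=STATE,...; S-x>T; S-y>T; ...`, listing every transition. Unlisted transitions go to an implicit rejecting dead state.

Build one automaton per condition and run them in lockstep. The first has 4 states tracking whether the input so far still matches the prefix `bb`; the second has 5 states tracking how much of the suffix `aaaa` has currently been matched. A product state is a pair (one from each), accepting exactly when both do.
          a    b  
>  s0     s1   s2 
   s1     s3   s4 
   s2     s1   s5 
   s3     s6   s4 
   s4     s1   s4 
   s5     s7   s5 
   s6     s8   s4 
   s7     s9   s5 
   s8     s8   s4 
   s9    s10   s5 
   s10   s11   s5 
 * s11   s11   s5 
(> = start, * = accepting)

start=s0; accept=s11; s0-a>s1; s0-b>s2; s1-a>s3; s1-b>s4; s2-a>s1; s2-b>s5; s3-a>s6; s3-b>s4; s4-a>s1; s4-b>s4; s5-a>s7; s5-b>s5; s6-a>s8; s6-b>s4; s7-a>s9; s7-b>s5; s8-a>s8; s8-b>s4; s9-a>s10; s9-b>s5; s10-a>s11; s10-b>s5; s11-a>s11; s11-b>s5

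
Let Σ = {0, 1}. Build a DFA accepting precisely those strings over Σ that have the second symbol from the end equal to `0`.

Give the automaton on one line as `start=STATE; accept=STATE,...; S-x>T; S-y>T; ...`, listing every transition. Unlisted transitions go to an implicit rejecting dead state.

Because acceptance depends on a position counted from the end, the machine has to buffer the most recent 2 symbols. Make each state the string of the last up-to-2 symbols read; on input `x` shift the window left and append `x`. Accept when the buffered window has length 2 and begins with `0`.
With 7 states:
        0   1  
>  q0   q1  q2 
   q1   q3  q4 
   q2   q5  q6 
 * q3   q3  q4 
 * q4   q5  q6 
   q5   q3  q4 
   q6   q5  q6 
(> = start, * = accepting)

start=q0; accept=q3,q4; q0-0>q1; q0-1>q2; q1-0>q3; q1-1>q4; q2-0>q5; q2-1>q6; q3-0>q3; q3-1>q4; q4-0>q5; q4-1>q6; q5-0>q3; q5-1>q4; q6-0>q5; q6-1>q6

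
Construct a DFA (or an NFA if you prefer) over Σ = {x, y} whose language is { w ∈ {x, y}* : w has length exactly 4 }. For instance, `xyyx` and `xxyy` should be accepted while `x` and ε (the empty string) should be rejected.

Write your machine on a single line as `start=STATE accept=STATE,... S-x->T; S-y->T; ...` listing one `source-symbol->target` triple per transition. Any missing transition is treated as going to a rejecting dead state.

start=s0; accept=s4; s0-x->s1; s0-y->s1; s1-x->s2; s1-y->s2; s2-x->s3; s2-y->s3; s3-x->s4; s3-y->s4; s4-x->s5; s4-y->s5; s5-x->s5; s5-y->s5

We only need to distinguish lengths 0, 1, …, 4, and '>4'. Chain s0 → s1 → s2 → s3 → s4 → s5 on every symbol, with s5 looping. Accepting states: {s4}.
        x   y  
>  s0   s1  s1 
   s1   s2  s2 
   s2   s3  s3 
   s3   s4  s4 
 * s4   s5  s5 
   s5   s5  s5 
(> = start, * = accepting)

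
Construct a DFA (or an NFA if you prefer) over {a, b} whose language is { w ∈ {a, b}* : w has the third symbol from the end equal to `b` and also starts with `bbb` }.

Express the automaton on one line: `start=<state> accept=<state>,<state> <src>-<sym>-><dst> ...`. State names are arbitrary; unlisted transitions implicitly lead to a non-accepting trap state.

start=S0 accept=S14,S16,S17,S18 S0-a->S1 S0-b->S2 S1-a->S3 S1-b->S4 S2-a->S5 S2-b->S6 S3-a->S7 S3-b->S8 S4-a->S9 S4-b->S10 S5-a->S11 S5-b->S12 S6-a->S13 S6-b->S14 S7-a->S7 S7-b->S8 S8-a->S9 S8-b->S10 S9-a->S11 S9-b->S12 S10-a->S13 S10-b->S15 S11-a->S7 S11-b->S8 S12-a->S9 S12-b->S10 S13-a->S11 S13-b->S12 S14-a->S16 S14-b->S14 S15-a->S13 S15-b->S15 S16-a->S17 S16-b->S18 S17-a->S19 S17-b->S20 S18-a->S21 S18-b->S22 S19-a->S19 S19-b->S20 S20-a->S21 S20-b->S22 S21-a->S17 S21-b->S18 S22-a->S16 S22-b->S14

Run two small machines in parallel and take their product. The first has 15 states tracking the last 3 symbols read; the second has 5 states tracking whether the input so far still matches the prefix `bbb`. A product state is a pair (one from each), accepting exactly when both do.
          a    b  
>  S0     S1   S2 
   S1     S3   S4 
   S2     S5   S6 
   S3     S7   S8 
   S4     S9  S10 
   S5    S11  S12 
   S6    S13  S14 
   S7     S7   S8 
   S8     S9  S10 
   S9    S11  S12 
   S10   S13  S15 
   S11    S7   S8 
   S12    S9  S10 
   S13   S11  S12 
 * S14   S16  S14 
   S15   S13  S15 
 * S16   S17  S18 
 * S17   S19  S20 
 * S18   S21  S22 
   S19   S19  S20 
   S20   S21  S22 
   S21   S17  S18 
   S22   S16  S14 
(> = start, * = accepting)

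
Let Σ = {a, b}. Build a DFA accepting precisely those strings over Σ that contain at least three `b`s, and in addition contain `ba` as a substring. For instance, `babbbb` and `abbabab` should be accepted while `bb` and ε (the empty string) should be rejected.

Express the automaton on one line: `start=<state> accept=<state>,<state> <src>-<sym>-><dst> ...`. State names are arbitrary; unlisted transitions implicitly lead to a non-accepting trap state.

Handle the two conditions separately and then intersect. The first has 5 states tracking the count of `b`s, saturating at 4; the second has 3 states tracking whether and how much of `ba` has been seen. A product state is a pair (one from each), accepting exactly when both do. Equivalent product states are then merged.
7 states suffice.
        a   b  
>  s0   s0  s1 
   s1   s2  s3 
   s2   s2  s4 
   s3   s4  s5 
   s4   s4  s6 
   s5   s6  s5 
 * s6   s6  s6 
(> = start, * = accepting)

start=s0 accept=s6 s0-a->s0 s0-b->s1 s1-a->s2 s1-b->s3 s2-a->s2 s2-b->s4 s3-a->s4 s3-b->s5 s4-a->s4 s4-b->s6 s5-a->s6 s5-b->s5 s6-a->s6 s6-b->s6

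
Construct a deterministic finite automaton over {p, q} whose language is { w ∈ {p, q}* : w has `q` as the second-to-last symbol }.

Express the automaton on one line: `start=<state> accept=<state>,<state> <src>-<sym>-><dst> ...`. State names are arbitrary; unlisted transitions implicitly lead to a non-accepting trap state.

start=A accept=F,G A-p->B A-q->C B-p->D B-q->E C-p->F C-q->G D-p->D D-q->E E-p->F E-q->G F-p->D F-q->E G-p->F G-q->G

A DFA must remember the last 2 symbols (since which symbol is second-to-last isn't known until the input ends). Use one state per possible window of the last ≤2 symbols; accept from those whose window starts with `q`.
A 7-state machine:
       p  q 
>  A   B  C 
   B   D  E 
   C   F  G 
   D   D  E 
   E   F  G 
 * F   D  E 
 * G   F  G 
(> = start, * = accepting)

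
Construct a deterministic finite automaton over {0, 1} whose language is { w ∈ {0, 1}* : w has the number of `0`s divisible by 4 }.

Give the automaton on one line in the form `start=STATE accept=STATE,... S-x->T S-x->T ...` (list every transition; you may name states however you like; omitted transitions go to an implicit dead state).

start=A accept=A A-0->B A-1->A B-0->C B-1->B C-0->D C-1->C D-0->A D-1->D

The only thing that matters is how many `0`s have appeared, reduced mod 4. Use one state per residue: A for 0, …, D for 3. Reading `0` moves to the next residue; anything else stays put. A is accepting.
4 states suffice.
       0  1 
>* A   B  A 
   B   C  B 
   C   D  C 
   D   A  D 
(> = start, * = accepting)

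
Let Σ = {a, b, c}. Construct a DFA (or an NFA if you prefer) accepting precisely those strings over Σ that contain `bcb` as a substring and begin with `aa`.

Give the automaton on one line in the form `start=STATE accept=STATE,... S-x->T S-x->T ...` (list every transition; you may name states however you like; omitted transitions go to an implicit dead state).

Build one automaton per condition and run them in lockstep. One (4 states) tracks whether and how much of `bcb` has been seen; the other (4 states) tracks whether the input so far still matches the prefix `aa`. Each combined state is a pair, one component from each; accept when both components accept.
With 10 states:
        a   b   c  
>  s0   s1  s2  s3 
   s1   s4  s2  s3 
   s2   s3  s2  s5 
   s3   s3  s2  s3 
   s4   s4  s6  s4 
   s5   s3  s7  s3 
   s6   s4  s6  s8 
   s7   s7  s7  s7 
   s8   s4  s9  s4 
 * s9   s9  s9  s9 
(> = start, * = accepting)

start=s0 accept=s9 s0-a->s1 s0-b->s2 s0-c->s3 s1-a->s4 s1-b->s2 s1-c->s3 s2-a->s3 s2-b->s2 s2-c->s5 s3-a->s3 s3-b->s2 s3-c->s3 s4-a->s4 s4-b->s6 s4-c->s4 s5-a->s3 s5-b->s7 s5-c->s3 s6-a->s4 s6-b->s6 s6-c->s8 s7-a->s7 s7-b->s7 s7-c->s7 s8-a->s4 s8-b->s9 s8-c->s4 s9-a->s9 s9-b->s9 s9-c->s9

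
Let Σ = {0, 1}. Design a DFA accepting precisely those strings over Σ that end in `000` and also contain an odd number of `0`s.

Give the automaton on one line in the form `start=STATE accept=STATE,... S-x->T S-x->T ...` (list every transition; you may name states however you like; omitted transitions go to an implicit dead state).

start=q0 accept=q4 q0-0->q1 q0-1->q0 q1-0->q2 q1-1->q3 q2-0->q4 q2-1->q0 q3-0->q0 q3-1->q3 q4-0->q2 q4-1->q3

Handle the two conditions separately and then intersect. One (4 states) tracks how much of the suffix `000` has currently been matched; the other (2 states) tracks the count of `0`s modulo 2. Each combined state is a pair, one component from each; accept when both components accept. Equivalent product states are then merged.
A 5-state machine:
        0   1  
>  q0   q1  q0 
   q1   q2  q3 
   q2   q4  q0 
   q3   q0  q3 
 * q4   q2  q3 
(> = start, * = accepting)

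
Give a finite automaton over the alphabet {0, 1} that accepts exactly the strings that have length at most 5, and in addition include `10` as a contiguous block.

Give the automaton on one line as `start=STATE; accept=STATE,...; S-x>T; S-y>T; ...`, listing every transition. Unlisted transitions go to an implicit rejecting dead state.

Handle the two conditions separately and then intersect. One (7 states) tracks the input length, saturating at 6; the other (3 states) tracks whether and how much of `10` has been seen. Each combined state is a pair, one component from each; accept when both components accept.
18 states suffice.
          0    1  
>  S0     S1   S2 
   S1     S3   S4 
   S2     S5   S4 
   S3     S6   S7 
   S4     S8   S7 
 * S5     S8   S8 
   S6     S9  S10 
   S7    S11  S10 
 * S8    S11  S11 
   S9    S12  S13 
   S10   S14  S13 
 * S11   S14  S14 
   S12   S15  S16 
   S13   S17  S16 
 * S14   S17  S17 
   S15   S15  S16 
   S16   S17  S16 
   S17   S17  S17 
(> = start, * = accepting)

start=S0; accept=S5,S8,S11,S14; S0-0>S1; S0-1>S2; S1-0>S3; S1-1>S4; S2-0>S5; S2-1>S4; S3-0>S6; S3-1>S7; S4-0>S8; S4-1>S7; S5-0>S8; S5-1>S8; S6-0>S9; S6-1>S10; S7-0>S11; S7-1>S10; S8-0>S11; S8-1>S11; S9-0>S12; S9-1>S13; S10-0>S14; S10-1>S13; S11-0>S14; S11-1>S14; S12-0>S15; S12-1>S16; S13-0>S17; S13-1>S16; S14-0>S17; S14-1>S17; S15-0>S15; S15-1>S16; S16-0>S17; S16-1>S16; S17-0>S17; S17-1>S17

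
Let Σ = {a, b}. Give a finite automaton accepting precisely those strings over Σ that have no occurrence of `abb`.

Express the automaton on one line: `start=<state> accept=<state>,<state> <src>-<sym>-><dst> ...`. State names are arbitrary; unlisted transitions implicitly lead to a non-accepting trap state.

This is the complement of 'contains `abb`'. Use the same substring-matching states — S0 through S3 holding how much of `abb` has just been matched — but flip the accepting set: everything except the trap S3 accepts.
4 states suffice.
        a   b  
>* S0   S1  S0 
 * S1   S1  S2 
 * S2   S1  S3 
   S3   S3  S3 
(> = start, * = accepting)

start=S0 accept=S0,S1,S2 S0-a->S1 S0-b->S0 S1-a->S1 S1-b->S2 S2-a->S1 S2-b->S3 S3-a->S3 S3-b->S3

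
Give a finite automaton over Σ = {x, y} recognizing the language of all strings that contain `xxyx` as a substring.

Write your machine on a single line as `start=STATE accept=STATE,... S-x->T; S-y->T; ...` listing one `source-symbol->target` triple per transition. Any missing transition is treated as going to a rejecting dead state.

start=s0; accept=s4; s0-x->s1; s0-y->s0; s1-x->s2; s1-y->s0; s2-x->s2; s2-y->s3; s3-x->s4; s3-y->s0; s4-x->s4; s4-y->s4

Track how much of `xxyx` has been matched so far: state s0 is no progress, s4 is the absorbing accept state reached once `xxyx` has occurred. Intermediate states record partial matches; on a mismatch, fall back to the longest reusable overlap.
        x   y  
>  s0   s1  s0 
   s1   s2  s0 
   s2   s2  s3 
   s3   s4  s0 
 * s4   s4  s4 
(> = start, * = accepting)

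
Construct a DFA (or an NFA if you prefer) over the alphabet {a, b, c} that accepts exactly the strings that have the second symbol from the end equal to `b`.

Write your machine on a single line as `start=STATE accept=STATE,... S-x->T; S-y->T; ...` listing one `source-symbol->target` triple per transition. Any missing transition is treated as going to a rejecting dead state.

start=q0; accept=q7,q8,q9; q0-a->q1; q0-b->q2; q0-c->q3; q1-a->q4; q1-b->q5; q1-c->q6; q2-a->q7; q2-b->q8; q2-c->q9; q3-a->q10; q3-b->q11; q3-c->q12; q4-a->q4; q4-b->q5; q4-c->q6; q5-a->q7; q5-b->q8; q5-c->q9; q6-a->q10; q6-b->q11; q6-c->q12; q7-a->q4; q7-b->q5; q7-c->q6; q8-a->q7; q8-b->q8; q8-c->q9; q9-a->q10; q9-b->q11; q9-c->q12; q10-a->q4; q10-b->q5; q10-c->q6; q11-a->q7; q11-b->q8; q11-c->q9; q12-a->q10; q12-b->q11; q12-c->q12

Because acceptance depends on a position counted from the end, the machine has to buffer the most recent 2 symbols. Make each state the string of the last up-to-2 symbols read; on input `x` shift the window left and append `x`. Accept when the buffered window has length 2 and begins with `b`.
13 states suffice.
          a    b    c  
>  q0     q1   q2   q3 
   q1     q4   q5   q6 
   q2     q7   q8   q9 
   q3    q10  q11  q12 
   q4     q4   q5   q6 
   q5     q7   q8   q9 
   q6    q10  q11  q12 
 * q7     q4   q5   q6 
 * q8     q7   q8   q9 
 * q9    q10  q11  q12 
   q10    q4   q5   q6 
   q11    q7   q8   q9 
   q12   q10  q11  q12 
(> = start, * = accepting)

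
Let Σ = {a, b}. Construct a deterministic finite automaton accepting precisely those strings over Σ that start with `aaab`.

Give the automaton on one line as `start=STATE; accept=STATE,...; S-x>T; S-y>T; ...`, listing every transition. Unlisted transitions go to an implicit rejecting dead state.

start=q0; accept=q4; q0-a>q1; q0-b>q5; q1-a>q2; q1-b>q5; q2-a>q3; q2-b>q5; q3-a>q5; q3-b>q4; q4-a>q4; q4-b>q4; q5-a>q5; q5-b>q5

Check the first 4 symbols one by one: q0 through q3 record how many have matched `aaab` so far; any wrong symbol goes to the dead state q5. After all 4 match we enter the accepting sink q4.
A 6-state machine:
        a   b  
>  q0   q1  q5 
   q1   q2  q5 
   q2   q3  q5 
   q3   q5  q4 
 * q4   q4  q4 
   q5   q5  q5 
(> = start, * = accepting)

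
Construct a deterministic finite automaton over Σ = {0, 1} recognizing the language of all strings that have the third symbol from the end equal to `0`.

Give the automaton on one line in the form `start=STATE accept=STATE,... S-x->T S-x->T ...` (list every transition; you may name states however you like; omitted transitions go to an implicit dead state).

start=s0 accept=s7,s8,s9,s10 s0-0->s1 s0-1->s2 s1-0->s3 s1-1->s4 s2-0->s5 s2-1->s6 s3-0->s7 s3-1->s8 s4-0->s9 s4-1->s10 s5-0->s11 s5-1->s12 s6-0->s13 s6-1->s14 s7-0->s7 s7-1->s8 s8-0->s9 s8-1->s10 s9-0->s11 s9-1->s12 s10-0->s13 s10-1->s14 s11-0->s7 s11-1->s8 s12-0->s9 s12-1->s10 s13-0->s11 s13-1->s12 s14-0->s13 s14-1->s14

A DFA must remember the last 3 symbols (since which symbol is third-to-last isn't known until the input ends). Use one state per possible window of the last ≤3 symbols; accept from those whose window starts with `0`.
With 15 states:
          0    1  
>  s0     s1   s2 
   s1     s3   s4 
   s2     s5   s6 
   s3     s7   s8 
   s4     s9  s10 
   s5    s11  s12 
   s6    s13  s14 
 * s7     s7   s8 
 * s8     s9  s10 
 * s9    s11  s12 
 * s10   s13  s14 
   s11    s7   s8 
   s12    s9  s10 
   s13   s11  s12 
   s14   s13  s14 
(> = start, * = accepting)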